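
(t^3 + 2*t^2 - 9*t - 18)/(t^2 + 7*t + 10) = (t^2 - 9)/(t + 5)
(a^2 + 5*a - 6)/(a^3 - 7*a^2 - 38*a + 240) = (a - 1)/(a^2 - 13*a + 40)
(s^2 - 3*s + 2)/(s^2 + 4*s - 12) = (s - 1)/(s + 6)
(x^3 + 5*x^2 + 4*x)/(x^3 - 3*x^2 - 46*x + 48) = x*(x^2 + 5*x + 4)/(x^3 - 3*x^2 - 46*x + 48)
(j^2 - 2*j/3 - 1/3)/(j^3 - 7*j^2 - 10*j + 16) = (j + 1/3)/(j^2 - 6*j - 16)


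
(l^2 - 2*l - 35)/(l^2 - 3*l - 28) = (l + 5)/(l + 4)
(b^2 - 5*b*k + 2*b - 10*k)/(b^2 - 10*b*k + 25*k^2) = (b + 2)/(b - 5*k)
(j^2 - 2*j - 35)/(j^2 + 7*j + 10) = (j - 7)/(j + 2)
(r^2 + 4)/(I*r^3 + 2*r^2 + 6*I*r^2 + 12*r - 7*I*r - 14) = (-I*r + 2)/(r^2 + 6*r - 7)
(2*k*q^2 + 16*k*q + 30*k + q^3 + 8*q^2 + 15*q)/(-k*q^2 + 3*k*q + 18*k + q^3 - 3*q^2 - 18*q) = (2*k*q + 10*k + q^2 + 5*q)/(-k*q + 6*k + q^2 - 6*q)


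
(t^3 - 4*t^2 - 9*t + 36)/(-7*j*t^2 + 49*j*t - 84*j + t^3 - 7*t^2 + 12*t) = (t + 3)/(-7*j + t)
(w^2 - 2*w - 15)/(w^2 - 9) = (w - 5)/(w - 3)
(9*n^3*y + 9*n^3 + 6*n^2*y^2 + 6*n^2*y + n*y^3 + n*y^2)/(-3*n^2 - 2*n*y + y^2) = n*(9*n^2*y + 9*n^2 + 6*n*y^2 + 6*n*y + y^3 + y^2)/(-3*n^2 - 2*n*y + y^2)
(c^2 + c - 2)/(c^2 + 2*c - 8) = (c^2 + c - 2)/(c^2 + 2*c - 8)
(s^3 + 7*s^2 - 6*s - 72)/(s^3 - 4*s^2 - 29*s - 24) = (-s^3 - 7*s^2 + 6*s + 72)/(-s^3 + 4*s^2 + 29*s + 24)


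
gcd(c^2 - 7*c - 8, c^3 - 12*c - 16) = 1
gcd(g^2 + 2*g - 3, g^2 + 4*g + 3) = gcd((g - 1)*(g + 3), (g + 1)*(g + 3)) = g + 3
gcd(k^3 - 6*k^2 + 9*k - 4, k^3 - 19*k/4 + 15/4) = k - 1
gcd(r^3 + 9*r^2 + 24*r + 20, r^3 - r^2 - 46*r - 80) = r^2 + 7*r + 10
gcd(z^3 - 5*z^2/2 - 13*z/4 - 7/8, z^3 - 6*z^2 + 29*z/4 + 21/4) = z^2 - 3*z - 7/4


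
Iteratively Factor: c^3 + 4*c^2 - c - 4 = (c + 1)*(c^2 + 3*c - 4) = (c - 1)*(c + 1)*(c + 4)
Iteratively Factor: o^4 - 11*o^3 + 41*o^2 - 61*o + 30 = (o - 2)*(o^3 - 9*o^2 + 23*o - 15) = (o - 5)*(o - 2)*(o^2 - 4*o + 3) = (o - 5)*(o - 2)*(o - 1)*(o - 3)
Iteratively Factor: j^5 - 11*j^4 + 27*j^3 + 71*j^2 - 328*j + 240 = (j - 1)*(j^4 - 10*j^3 + 17*j^2 + 88*j - 240) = (j - 1)*(j + 3)*(j^3 - 13*j^2 + 56*j - 80) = (j - 5)*(j - 1)*(j + 3)*(j^2 - 8*j + 16) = (j - 5)*(j - 4)*(j - 1)*(j + 3)*(j - 4)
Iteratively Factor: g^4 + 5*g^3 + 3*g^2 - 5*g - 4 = (g + 1)*(g^3 + 4*g^2 - g - 4) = (g - 1)*(g + 1)*(g^2 + 5*g + 4) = (g - 1)*(g + 1)*(g + 4)*(g + 1)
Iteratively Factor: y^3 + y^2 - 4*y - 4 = (y - 2)*(y^2 + 3*y + 2) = (y - 2)*(y + 2)*(y + 1)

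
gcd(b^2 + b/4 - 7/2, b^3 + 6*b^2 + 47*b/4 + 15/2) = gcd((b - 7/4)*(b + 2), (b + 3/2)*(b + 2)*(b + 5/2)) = b + 2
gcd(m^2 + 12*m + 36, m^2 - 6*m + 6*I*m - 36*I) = 1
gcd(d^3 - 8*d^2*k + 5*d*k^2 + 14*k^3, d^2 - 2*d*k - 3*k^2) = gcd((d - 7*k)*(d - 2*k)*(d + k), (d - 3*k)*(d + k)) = d + k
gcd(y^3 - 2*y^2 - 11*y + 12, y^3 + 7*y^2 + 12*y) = y + 3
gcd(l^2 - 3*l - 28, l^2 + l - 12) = l + 4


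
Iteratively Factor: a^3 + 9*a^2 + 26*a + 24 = (a + 4)*(a^2 + 5*a + 6) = (a + 3)*(a + 4)*(a + 2)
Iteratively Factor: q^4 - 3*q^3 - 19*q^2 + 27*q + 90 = (q - 5)*(q^3 + 2*q^2 - 9*q - 18) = (q - 5)*(q - 3)*(q^2 + 5*q + 6) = (q - 5)*(q - 3)*(q + 3)*(q + 2)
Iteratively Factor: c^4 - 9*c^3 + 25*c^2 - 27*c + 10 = (c - 1)*(c^3 - 8*c^2 + 17*c - 10) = (c - 5)*(c - 1)*(c^2 - 3*c + 2) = (c - 5)*(c - 2)*(c - 1)*(c - 1)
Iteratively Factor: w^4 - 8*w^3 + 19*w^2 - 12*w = (w - 3)*(w^3 - 5*w^2 + 4*w) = (w - 3)*(w - 1)*(w^2 - 4*w) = (w - 4)*(w - 3)*(w - 1)*(w)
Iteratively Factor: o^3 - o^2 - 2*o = (o)*(o^2 - o - 2) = o*(o - 2)*(o + 1)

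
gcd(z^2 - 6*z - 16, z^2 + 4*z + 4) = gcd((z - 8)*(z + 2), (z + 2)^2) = z + 2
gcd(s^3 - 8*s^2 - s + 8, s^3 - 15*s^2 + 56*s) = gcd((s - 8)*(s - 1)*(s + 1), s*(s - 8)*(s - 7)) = s - 8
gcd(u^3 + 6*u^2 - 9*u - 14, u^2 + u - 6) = u - 2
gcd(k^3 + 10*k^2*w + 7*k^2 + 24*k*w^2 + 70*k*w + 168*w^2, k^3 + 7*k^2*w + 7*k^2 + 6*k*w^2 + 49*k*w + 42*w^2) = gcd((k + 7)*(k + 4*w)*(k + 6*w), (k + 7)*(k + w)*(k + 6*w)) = k^2 + 6*k*w + 7*k + 42*w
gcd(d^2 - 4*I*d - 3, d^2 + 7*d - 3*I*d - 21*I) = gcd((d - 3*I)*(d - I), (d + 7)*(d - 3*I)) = d - 3*I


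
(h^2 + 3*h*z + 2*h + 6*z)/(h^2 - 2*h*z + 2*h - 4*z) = (-h - 3*z)/(-h + 2*z)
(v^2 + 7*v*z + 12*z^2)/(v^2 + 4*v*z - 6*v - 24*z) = (v + 3*z)/(v - 6)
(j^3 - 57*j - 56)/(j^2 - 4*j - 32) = (j^2 + 8*j + 7)/(j + 4)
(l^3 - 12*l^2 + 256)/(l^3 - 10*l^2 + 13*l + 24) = (l^2 - 4*l - 32)/(l^2 - 2*l - 3)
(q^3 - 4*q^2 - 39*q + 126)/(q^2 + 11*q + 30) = (q^2 - 10*q + 21)/(q + 5)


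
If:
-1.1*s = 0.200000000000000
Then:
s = -0.18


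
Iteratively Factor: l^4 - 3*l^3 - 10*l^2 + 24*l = (l)*(l^3 - 3*l^2 - 10*l + 24) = l*(l - 2)*(l^2 - l - 12) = l*(l - 4)*(l - 2)*(l + 3)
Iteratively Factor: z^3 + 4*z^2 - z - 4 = (z + 1)*(z^2 + 3*z - 4) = (z - 1)*(z + 1)*(z + 4)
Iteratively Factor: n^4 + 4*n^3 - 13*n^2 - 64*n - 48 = (n + 3)*(n^3 + n^2 - 16*n - 16) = (n - 4)*(n + 3)*(n^2 + 5*n + 4) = (n - 4)*(n + 1)*(n + 3)*(n + 4)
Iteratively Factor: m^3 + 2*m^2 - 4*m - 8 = (m + 2)*(m^2 - 4) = (m - 2)*(m + 2)*(m + 2)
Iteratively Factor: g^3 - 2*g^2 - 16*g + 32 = (g - 4)*(g^2 + 2*g - 8) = (g - 4)*(g - 2)*(g + 4)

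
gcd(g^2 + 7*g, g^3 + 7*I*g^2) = g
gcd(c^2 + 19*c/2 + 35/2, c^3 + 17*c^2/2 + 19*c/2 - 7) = c + 7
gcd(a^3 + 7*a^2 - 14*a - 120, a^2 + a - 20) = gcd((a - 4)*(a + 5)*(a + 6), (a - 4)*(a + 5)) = a^2 + a - 20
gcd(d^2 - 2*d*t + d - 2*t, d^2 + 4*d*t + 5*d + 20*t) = 1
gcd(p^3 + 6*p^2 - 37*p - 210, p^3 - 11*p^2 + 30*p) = p - 6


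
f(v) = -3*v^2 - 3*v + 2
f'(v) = -6*v - 3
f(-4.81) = -52.98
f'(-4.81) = 25.86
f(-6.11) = -91.67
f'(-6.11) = 33.66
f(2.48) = -23.89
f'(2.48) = -17.88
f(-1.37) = 0.48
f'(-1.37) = 5.22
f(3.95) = -56.66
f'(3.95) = -26.70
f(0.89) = -3.05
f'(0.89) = -8.34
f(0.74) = -1.86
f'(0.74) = -7.44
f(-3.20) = -19.12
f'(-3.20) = 16.20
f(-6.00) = -88.00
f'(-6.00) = 33.00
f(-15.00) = -628.00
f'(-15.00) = 87.00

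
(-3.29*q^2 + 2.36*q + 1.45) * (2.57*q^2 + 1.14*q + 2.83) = -8.4553*q^4 + 2.3146*q^3 - 2.8938*q^2 + 8.3318*q + 4.1035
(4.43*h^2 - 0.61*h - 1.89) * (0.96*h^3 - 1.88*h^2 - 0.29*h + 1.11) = 4.2528*h^5 - 8.914*h^4 - 1.9523*h^3 + 8.6474*h^2 - 0.129*h - 2.0979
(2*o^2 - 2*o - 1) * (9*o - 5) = 18*o^3 - 28*o^2 + o + 5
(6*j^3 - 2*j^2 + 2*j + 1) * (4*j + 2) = 24*j^4 + 4*j^3 + 4*j^2 + 8*j + 2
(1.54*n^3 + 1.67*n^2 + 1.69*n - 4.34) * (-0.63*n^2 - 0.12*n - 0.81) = -0.9702*n^5 - 1.2369*n^4 - 2.5125*n^3 + 1.1787*n^2 - 0.8481*n + 3.5154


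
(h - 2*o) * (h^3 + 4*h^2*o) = h^4 + 2*h^3*o - 8*h^2*o^2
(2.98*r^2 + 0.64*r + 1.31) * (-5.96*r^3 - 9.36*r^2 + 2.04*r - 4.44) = -17.7608*r^5 - 31.7072*r^4 - 7.7188*r^3 - 24.1872*r^2 - 0.1692*r - 5.8164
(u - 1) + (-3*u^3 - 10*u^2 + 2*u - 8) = -3*u^3 - 10*u^2 + 3*u - 9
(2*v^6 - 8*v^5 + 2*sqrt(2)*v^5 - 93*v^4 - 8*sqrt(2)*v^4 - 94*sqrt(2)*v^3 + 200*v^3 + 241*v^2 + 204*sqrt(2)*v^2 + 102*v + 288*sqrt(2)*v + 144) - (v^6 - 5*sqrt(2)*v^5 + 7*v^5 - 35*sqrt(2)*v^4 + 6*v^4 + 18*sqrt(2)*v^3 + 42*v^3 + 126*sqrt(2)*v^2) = v^6 - 15*v^5 + 7*sqrt(2)*v^5 - 99*v^4 + 27*sqrt(2)*v^4 - 112*sqrt(2)*v^3 + 158*v^3 + 78*sqrt(2)*v^2 + 241*v^2 + 102*v + 288*sqrt(2)*v + 144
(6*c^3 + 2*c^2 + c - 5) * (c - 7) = 6*c^4 - 40*c^3 - 13*c^2 - 12*c + 35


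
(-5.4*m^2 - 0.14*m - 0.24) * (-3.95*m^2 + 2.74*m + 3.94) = 21.33*m^4 - 14.243*m^3 - 20.7116*m^2 - 1.2092*m - 0.9456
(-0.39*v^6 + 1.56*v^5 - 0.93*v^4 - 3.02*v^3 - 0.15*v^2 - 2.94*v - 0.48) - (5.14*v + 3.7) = -0.39*v^6 + 1.56*v^5 - 0.93*v^4 - 3.02*v^3 - 0.15*v^2 - 8.08*v - 4.18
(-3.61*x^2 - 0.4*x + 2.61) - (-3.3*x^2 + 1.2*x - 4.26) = -0.31*x^2 - 1.6*x + 6.87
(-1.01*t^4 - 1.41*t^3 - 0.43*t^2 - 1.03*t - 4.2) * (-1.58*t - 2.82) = 1.5958*t^5 + 5.076*t^4 + 4.6556*t^3 + 2.84*t^2 + 9.5406*t + 11.844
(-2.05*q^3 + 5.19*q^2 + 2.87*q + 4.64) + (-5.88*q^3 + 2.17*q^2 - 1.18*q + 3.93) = -7.93*q^3 + 7.36*q^2 + 1.69*q + 8.57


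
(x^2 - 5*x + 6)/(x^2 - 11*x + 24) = (x - 2)/(x - 8)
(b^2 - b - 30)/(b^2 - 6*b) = (b + 5)/b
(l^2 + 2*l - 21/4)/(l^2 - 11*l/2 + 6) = (l + 7/2)/(l - 4)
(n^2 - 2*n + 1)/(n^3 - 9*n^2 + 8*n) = (n - 1)/(n*(n - 8))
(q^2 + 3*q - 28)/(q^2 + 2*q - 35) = (q - 4)/(q - 5)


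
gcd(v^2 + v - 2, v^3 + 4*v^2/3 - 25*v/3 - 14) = v + 2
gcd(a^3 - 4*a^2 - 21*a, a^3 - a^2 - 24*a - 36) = a + 3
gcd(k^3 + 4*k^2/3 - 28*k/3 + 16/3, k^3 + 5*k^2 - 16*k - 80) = k + 4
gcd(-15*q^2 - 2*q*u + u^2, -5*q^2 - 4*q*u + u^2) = 5*q - u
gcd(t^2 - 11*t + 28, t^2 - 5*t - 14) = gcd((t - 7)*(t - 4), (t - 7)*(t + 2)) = t - 7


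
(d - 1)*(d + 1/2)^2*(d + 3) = d^4 + 3*d^3 - 3*d^2/4 - 5*d/2 - 3/4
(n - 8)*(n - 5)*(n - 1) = n^3 - 14*n^2 + 53*n - 40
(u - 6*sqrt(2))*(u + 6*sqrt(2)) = u^2 - 72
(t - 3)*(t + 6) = t^2 + 3*t - 18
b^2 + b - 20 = (b - 4)*(b + 5)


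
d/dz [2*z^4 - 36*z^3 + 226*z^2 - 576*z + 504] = 8*z^3 - 108*z^2 + 452*z - 576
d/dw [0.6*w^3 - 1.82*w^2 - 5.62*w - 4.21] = 1.8*w^2 - 3.64*w - 5.62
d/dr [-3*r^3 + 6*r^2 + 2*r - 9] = -9*r^2 + 12*r + 2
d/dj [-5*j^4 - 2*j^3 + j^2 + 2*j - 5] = -20*j^3 - 6*j^2 + 2*j + 2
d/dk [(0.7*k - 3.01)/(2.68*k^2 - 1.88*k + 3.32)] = (-1.876*k^2 + 16.1336*k - 3.3348)/(7.1824*k^4 - 10.0768*k^3 + 21.3296*k^2 - 12.4832*k + 11.0224)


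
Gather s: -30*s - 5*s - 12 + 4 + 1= -35*s - 7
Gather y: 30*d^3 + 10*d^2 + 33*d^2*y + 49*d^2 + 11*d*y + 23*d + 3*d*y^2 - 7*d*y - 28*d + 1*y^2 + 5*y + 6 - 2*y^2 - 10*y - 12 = 30*d^3 + 59*d^2 - 5*d + y^2*(3*d - 1) + y*(33*d^2 + 4*d - 5) - 6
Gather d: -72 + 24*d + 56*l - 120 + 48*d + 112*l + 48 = 72*d + 168*l - 144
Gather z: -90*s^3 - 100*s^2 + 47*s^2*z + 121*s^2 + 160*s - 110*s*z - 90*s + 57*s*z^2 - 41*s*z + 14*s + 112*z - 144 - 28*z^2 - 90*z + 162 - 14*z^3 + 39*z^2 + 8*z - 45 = -90*s^3 + 21*s^2 + 84*s - 14*z^3 + z^2*(57*s + 11) + z*(47*s^2 - 151*s + 30) - 27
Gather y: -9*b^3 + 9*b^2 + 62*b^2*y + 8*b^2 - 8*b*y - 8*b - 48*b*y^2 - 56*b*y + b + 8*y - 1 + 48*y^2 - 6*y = -9*b^3 + 17*b^2 - 7*b + y^2*(48 - 48*b) + y*(62*b^2 - 64*b + 2) - 1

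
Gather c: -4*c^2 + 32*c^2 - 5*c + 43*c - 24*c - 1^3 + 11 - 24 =28*c^2 + 14*c - 14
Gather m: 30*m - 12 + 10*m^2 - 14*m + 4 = 10*m^2 + 16*m - 8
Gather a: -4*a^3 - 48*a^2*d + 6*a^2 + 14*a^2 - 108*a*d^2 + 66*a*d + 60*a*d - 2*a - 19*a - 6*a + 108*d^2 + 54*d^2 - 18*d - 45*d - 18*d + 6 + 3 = -4*a^3 + a^2*(20 - 48*d) + a*(-108*d^2 + 126*d - 27) + 162*d^2 - 81*d + 9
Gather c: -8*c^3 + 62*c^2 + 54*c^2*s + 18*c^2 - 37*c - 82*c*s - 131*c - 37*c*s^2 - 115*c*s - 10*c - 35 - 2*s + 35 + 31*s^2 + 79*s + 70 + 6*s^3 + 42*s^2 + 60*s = -8*c^3 + c^2*(54*s + 80) + c*(-37*s^2 - 197*s - 178) + 6*s^3 + 73*s^2 + 137*s + 70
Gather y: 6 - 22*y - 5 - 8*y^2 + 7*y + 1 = -8*y^2 - 15*y + 2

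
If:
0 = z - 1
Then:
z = 1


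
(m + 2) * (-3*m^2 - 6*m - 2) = -3*m^3 - 12*m^2 - 14*m - 4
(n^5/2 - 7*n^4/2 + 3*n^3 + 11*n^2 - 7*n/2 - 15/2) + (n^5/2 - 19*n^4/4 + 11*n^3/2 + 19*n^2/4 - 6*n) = n^5 - 33*n^4/4 + 17*n^3/2 + 63*n^2/4 - 19*n/2 - 15/2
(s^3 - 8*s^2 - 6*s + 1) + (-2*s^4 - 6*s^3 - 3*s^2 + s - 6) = -2*s^4 - 5*s^3 - 11*s^2 - 5*s - 5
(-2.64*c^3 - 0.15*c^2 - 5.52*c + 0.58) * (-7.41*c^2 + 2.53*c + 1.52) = 19.5624*c^5 - 5.5677*c^4 + 36.5109*c^3 - 18.4914*c^2 - 6.923*c + 0.8816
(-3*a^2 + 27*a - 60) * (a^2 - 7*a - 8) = -3*a^4 + 48*a^3 - 225*a^2 + 204*a + 480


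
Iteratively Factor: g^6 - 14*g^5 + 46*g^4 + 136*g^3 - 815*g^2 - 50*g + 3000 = (g - 5)*(g^5 - 9*g^4 + g^3 + 141*g^2 - 110*g - 600) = (g - 5)*(g + 3)*(g^4 - 12*g^3 + 37*g^2 + 30*g - 200) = (g - 5)^2*(g + 3)*(g^3 - 7*g^2 + 2*g + 40) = (g - 5)^3*(g + 3)*(g^2 - 2*g - 8) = (g - 5)^3*(g - 4)*(g + 3)*(g + 2)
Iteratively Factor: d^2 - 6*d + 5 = (d - 5)*(d - 1)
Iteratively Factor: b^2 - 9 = (b + 3)*(b - 3)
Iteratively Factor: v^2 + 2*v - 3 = (v + 3)*(v - 1)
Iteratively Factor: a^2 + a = (a + 1)*(a)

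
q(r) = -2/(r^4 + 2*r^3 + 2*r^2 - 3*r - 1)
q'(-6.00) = 0.00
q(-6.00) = 0.00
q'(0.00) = -6.00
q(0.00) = 2.00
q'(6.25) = 0.00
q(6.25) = -0.00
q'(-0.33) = -348.93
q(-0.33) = -13.53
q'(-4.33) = -0.01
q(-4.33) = -0.01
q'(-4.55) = -0.01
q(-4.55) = -0.01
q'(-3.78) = -0.02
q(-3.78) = -0.01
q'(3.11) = 0.01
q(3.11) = -0.01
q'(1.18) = 2.77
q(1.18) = -0.58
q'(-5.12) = -0.00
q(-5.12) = -0.00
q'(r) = -2*(-4*r^3 - 6*r^2 - 4*r + 3)/(r^4 + 2*r^3 + 2*r^2 - 3*r - 1)^2 = 2*(4*r^3 + 6*r^2 + 4*r - 3)/(r^4 + 2*r^3 + 2*r^2 - 3*r - 1)^2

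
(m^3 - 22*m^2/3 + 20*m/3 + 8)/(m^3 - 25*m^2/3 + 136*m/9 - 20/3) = 3*(3*m^2 - 4*m - 4)/(9*m^2 - 21*m + 10)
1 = 1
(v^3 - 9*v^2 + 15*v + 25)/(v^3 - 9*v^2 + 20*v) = (v^2 - 4*v - 5)/(v*(v - 4))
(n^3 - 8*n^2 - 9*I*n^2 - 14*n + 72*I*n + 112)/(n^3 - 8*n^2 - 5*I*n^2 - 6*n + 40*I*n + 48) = (n - 7*I)/(n - 3*I)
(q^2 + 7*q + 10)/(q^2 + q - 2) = (q + 5)/(q - 1)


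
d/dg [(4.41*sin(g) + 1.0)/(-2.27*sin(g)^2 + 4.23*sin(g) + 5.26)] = (10.0107*sin(g)^2 + 4.54*sin(g) + 18.9666)*cos(g)/(5.1529*sin(g)^4 - 19.2042*sin(g)^3 - 5.98749999999999*sin(g)^2 + 44.4996*sin(g) + 27.6676)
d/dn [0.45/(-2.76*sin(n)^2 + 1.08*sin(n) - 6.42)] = (2.484*sin(n) - 0.486)*cos(n)/(2.76*sin(n)^2 - 1.08*sin(n) + 6.42)^2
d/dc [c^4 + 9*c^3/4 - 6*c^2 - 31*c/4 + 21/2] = 4*c^3 + 27*c^2/4 - 12*c - 31/4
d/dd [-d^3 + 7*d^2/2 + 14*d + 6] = -3*d^2 + 7*d + 14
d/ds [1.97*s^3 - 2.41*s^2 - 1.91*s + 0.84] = 5.91*s^2 - 4.82*s - 1.91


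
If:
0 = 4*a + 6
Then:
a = -3/2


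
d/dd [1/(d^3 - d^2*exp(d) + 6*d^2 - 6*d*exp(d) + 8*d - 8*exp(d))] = (d^2*exp(d) - 3*d^2 + 8*d*exp(d) - 12*d + 14*exp(d) - 8)/(d^3 - d^2*exp(d) + 6*d^2 - 6*d*exp(d) + 8*d - 8*exp(d))^2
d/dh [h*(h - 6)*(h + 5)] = 3*h^2 - 2*h - 30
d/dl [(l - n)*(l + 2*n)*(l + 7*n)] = 3*l^2 + 16*l*n + 5*n^2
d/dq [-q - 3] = -1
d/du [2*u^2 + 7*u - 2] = 4*u + 7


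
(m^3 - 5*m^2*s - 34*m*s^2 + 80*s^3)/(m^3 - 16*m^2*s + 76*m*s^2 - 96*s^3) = (-m - 5*s)/(-m + 6*s)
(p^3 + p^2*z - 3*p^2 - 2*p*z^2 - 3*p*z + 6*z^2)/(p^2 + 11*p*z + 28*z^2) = (p^3 + p^2*z - 3*p^2 - 2*p*z^2 - 3*p*z + 6*z^2)/(p^2 + 11*p*z + 28*z^2)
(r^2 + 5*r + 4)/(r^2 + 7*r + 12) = (r + 1)/(r + 3)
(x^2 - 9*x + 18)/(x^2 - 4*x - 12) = (x - 3)/(x + 2)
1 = 1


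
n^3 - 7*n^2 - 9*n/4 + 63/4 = (n - 7)*(n - 3/2)*(n + 3/2)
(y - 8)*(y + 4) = y^2 - 4*y - 32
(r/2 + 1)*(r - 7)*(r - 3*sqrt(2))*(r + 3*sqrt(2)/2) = r^4/2 - 5*r^3/2 - 3*sqrt(2)*r^3/4 - 23*r^2/2 + 15*sqrt(2)*r^2/4 + 21*sqrt(2)*r/2 + 45*r/2 + 63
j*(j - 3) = j^2 - 3*j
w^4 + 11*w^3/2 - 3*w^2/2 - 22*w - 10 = (w - 2)*(w + 1/2)*(w + 2)*(w + 5)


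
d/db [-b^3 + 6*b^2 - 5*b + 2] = -3*b^2 + 12*b - 5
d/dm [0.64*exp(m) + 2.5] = 0.64*exp(m)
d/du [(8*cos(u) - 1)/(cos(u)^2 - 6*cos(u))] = 2*(4*sin(u) + 3*sin(u)/cos(u)^2 - tan(u))/(cos(u) - 6)^2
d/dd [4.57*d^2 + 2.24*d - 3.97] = 9.14*d + 2.24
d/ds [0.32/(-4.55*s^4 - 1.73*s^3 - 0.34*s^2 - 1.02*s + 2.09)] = (5.824*s^3 + 1.6608*s^2 + 0.2176*s + 0.3264)/(4.55*s^4 + 1.73*s^3 + 0.34*s^2 + 1.02*s - 2.09)^2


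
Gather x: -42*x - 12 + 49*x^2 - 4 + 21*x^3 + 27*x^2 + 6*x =21*x^3 + 76*x^2 - 36*x - 16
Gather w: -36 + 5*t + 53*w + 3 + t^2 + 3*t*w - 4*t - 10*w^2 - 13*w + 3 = t^2 + t - 10*w^2 + w*(3*t + 40) - 30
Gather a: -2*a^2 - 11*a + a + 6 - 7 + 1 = -2*a^2 - 10*a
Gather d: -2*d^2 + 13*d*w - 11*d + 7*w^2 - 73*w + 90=-2*d^2 + d*(13*w - 11) + 7*w^2 - 73*w + 90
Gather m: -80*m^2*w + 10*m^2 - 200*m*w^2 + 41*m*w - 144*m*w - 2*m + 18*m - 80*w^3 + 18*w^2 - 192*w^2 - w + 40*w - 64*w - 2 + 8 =m^2*(10 - 80*w) + m*(-200*w^2 - 103*w + 16) - 80*w^3 - 174*w^2 - 25*w + 6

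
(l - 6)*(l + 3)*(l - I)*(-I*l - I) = -I*l^4 - l^3 + 2*I*l^3 + 2*l^2 + 21*I*l^2 + 21*l + 18*I*l + 18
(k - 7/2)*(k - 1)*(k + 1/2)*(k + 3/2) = k^4 - 5*k^3/2 - 19*k^2/4 + 29*k/8 + 21/8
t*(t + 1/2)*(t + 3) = t^3 + 7*t^2/2 + 3*t/2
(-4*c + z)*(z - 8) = -4*c*z + 32*c + z^2 - 8*z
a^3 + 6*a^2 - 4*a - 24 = (a - 2)*(a + 2)*(a + 6)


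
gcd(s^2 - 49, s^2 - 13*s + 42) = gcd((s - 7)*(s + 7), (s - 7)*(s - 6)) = s - 7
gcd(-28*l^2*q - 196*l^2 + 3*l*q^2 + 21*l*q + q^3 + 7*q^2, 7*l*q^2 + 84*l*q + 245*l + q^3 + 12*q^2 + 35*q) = 7*l*q + 49*l + q^2 + 7*q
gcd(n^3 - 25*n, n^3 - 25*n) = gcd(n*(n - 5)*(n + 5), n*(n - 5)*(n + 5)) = n^3 - 25*n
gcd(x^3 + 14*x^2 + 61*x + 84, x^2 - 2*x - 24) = x + 4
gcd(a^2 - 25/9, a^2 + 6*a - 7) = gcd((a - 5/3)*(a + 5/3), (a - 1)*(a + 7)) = 1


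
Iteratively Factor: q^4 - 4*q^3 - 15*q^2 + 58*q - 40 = (q + 4)*(q^3 - 8*q^2 + 17*q - 10) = (q - 2)*(q + 4)*(q^2 - 6*q + 5) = (q - 5)*(q - 2)*(q + 4)*(q - 1)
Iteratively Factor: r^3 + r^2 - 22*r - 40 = (r + 2)*(r^2 - r - 20) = (r + 2)*(r + 4)*(r - 5)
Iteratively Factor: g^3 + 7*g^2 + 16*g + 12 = (g + 2)*(g^2 + 5*g + 6) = (g + 2)^2*(g + 3)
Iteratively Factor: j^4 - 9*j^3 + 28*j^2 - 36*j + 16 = (j - 2)*(j^3 - 7*j^2 + 14*j - 8) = (j - 4)*(j - 2)*(j^2 - 3*j + 2) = (j - 4)*(j - 2)^2*(j - 1)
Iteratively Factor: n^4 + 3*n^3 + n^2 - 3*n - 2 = (n + 1)*(n^3 + 2*n^2 - n - 2) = (n + 1)*(n + 2)*(n^2 - 1) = (n + 1)^2*(n + 2)*(n - 1)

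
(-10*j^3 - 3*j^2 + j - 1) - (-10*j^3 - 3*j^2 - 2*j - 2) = 3*j + 1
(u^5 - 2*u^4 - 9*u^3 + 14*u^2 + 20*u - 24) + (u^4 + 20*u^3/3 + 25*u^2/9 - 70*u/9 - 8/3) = u^5 - u^4 - 7*u^3/3 + 151*u^2/9 + 110*u/9 - 80/3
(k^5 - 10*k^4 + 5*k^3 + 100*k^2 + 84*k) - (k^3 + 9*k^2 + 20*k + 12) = k^5 - 10*k^4 + 4*k^3 + 91*k^2 + 64*k - 12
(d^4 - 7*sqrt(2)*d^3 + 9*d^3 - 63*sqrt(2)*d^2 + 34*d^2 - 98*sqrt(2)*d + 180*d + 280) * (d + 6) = d^5 - 7*sqrt(2)*d^4 + 15*d^4 - 105*sqrt(2)*d^3 + 88*d^3 - 476*sqrt(2)*d^2 + 384*d^2 - 588*sqrt(2)*d + 1360*d + 1680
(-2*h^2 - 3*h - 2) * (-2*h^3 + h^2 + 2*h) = 4*h^5 + 4*h^4 - 3*h^3 - 8*h^2 - 4*h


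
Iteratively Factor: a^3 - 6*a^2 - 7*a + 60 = (a + 3)*(a^2 - 9*a + 20) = (a - 5)*(a + 3)*(a - 4)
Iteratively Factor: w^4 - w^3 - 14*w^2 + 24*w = (w - 2)*(w^3 + w^2 - 12*w) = (w - 2)*(w + 4)*(w^2 - 3*w) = w*(w - 2)*(w + 4)*(w - 3)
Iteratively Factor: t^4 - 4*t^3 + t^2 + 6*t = (t)*(t^3 - 4*t^2 + t + 6) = t*(t + 1)*(t^2 - 5*t + 6) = t*(t - 3)*(t + 1)*(t - 2)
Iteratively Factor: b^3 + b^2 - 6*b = (b + 3)*(b^2 - 2*b) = (b - 2)*(b + 3)*(b)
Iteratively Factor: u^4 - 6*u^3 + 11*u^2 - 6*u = (u - 1)*(u^3 - 5*u^2 + 6*u) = u*(u - 1)*(u^2 - 5*u + 6) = u*(u - 3)*(u - 1)*(u - 2)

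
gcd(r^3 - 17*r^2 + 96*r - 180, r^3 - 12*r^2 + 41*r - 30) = r^2 - 11*r + 30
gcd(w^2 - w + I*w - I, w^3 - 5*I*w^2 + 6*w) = w + I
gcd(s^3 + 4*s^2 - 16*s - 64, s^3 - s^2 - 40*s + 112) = s - 4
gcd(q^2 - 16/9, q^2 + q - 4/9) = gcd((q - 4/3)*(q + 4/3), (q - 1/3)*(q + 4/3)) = q + 4/3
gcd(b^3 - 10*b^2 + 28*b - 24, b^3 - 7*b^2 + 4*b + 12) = b^2 - 8*b + 12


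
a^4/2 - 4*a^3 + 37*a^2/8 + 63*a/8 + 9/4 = (a/2 + 1/4)*(a - 6)*(a - 3)*(a + 1/2)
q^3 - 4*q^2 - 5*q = q*(q - 5)*(q + 1)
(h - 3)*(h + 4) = h^2 + h - 12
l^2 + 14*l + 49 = (l + 7)^2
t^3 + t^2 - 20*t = t*(t - 4)*(t + 5)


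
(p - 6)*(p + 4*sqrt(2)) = p^2 - 6*p + 4*sqrt(2)*p - 24*sqrt(2)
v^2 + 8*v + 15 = (v + 3)*(v + 5)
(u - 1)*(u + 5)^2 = u^3 + 9*u^2 + 15*u - 25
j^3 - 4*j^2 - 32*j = j*(j - 8)*(j + 4)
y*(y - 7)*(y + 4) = y^3 - 3*y^2 - 28*y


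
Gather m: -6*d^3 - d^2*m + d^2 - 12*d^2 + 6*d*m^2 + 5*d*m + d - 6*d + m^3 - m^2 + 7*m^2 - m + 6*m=-6*d^3 - 11*d^2 - 5*d + m^3 + m^2*(6*d + 6) + m*(-d^2 + 5*d + 5)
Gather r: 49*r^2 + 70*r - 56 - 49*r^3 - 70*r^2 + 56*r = -49*r^3 - 21*r^2 + 126*r - 56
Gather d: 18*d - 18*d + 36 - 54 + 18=0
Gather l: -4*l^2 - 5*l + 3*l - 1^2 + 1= -4*l^2 - 2*l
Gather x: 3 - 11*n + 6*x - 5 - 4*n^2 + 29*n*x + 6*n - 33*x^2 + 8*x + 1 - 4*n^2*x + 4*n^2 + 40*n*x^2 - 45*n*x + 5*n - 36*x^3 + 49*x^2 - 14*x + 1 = -36*x^3 + x^2*(40*n + 16) + x*(-4*n^2 - 16*n)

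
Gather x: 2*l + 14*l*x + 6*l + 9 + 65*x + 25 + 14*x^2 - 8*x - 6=8*l + 14*x^2 + x*(14*l + 57) + 28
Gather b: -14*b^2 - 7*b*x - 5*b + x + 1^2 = -14*b^2 + b*(-7*x - 5) + x + 1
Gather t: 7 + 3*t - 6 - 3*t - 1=0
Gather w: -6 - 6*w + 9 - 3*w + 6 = 9 - 9*w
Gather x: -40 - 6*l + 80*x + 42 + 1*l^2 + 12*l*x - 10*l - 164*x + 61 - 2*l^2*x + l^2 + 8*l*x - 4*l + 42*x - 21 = 2*l^2 - 20*l + x*(-2*l^2 + 20*l - 42) + 42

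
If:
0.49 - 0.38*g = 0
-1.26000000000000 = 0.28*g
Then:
No Solution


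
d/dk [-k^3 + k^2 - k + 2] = -3*k^2 + 2*k - 1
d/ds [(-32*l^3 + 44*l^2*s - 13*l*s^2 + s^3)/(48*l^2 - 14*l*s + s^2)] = (26*l^2 - 12*l*s + s^2)/(36*l^2 - 12*l*s + s^2)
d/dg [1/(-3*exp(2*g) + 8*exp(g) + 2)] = (6*exp(g) - 8)*exp(g)/(-3*exp(2*g) + 8*exp(g) + 2)^2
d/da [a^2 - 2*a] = 2*a - 2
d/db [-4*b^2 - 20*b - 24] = -8*b - 20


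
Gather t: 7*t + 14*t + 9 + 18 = 21*t + 27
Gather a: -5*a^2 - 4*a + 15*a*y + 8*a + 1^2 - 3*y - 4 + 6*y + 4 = -5*a^2 + a*(15*y + 4) + 3*y + 1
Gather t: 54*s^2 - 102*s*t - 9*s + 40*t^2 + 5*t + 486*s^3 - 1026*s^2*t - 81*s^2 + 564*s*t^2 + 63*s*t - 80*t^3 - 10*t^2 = 486*s^3 - 27*s^2 - 9*s - 80*t^3 + t^2*(564*s + 30) + t*(-1026*s^2 - 39*s + 5)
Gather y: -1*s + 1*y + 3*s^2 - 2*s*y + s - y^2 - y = 3*s^2 - 2*s*y - y^2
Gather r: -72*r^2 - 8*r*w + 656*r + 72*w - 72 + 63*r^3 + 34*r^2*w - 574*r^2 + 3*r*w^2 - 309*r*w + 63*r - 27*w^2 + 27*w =63*r^3 + r^2*(34*w - 646) + r*(3*w^2 - 317*w + 719) - 27*w^2 + 99*w - 72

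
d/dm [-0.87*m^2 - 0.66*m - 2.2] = -1.74*m - 0.66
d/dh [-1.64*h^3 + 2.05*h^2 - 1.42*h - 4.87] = -4.92*h^2 + 4.1*h - 1.42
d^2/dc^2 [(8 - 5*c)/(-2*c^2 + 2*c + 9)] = 4*((13 - 15*c)*(-2*c^2 + 2*c + 9) - 2*(2*c - 1)^2*(5*c - 8))/(-2*c^2 + 2*c + 9)^3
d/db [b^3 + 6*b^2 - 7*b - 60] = 3*b^2 + 12*b - 7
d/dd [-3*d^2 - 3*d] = -6*d - 3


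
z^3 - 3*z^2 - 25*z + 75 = (z - 5)*(z - 3)*(z + 5)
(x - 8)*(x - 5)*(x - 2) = x^3 - 15*x^2 + 66*x - 80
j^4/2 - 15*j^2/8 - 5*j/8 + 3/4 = (j/2 + 1/2)*(j - 2)*(j - 1/2)*(j + 3/2)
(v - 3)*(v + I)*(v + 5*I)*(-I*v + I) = -I*v^4 + 6*v^3 + 4*I*v^3 - 24*v^2 + 2*I*v^2 + 18*v - 20*I*v + 15*I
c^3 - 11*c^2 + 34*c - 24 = (c - 6)*(c - 4)*(c - 1)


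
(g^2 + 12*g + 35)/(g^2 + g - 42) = (g + 5)/(g - 6)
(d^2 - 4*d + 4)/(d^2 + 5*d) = (d^2 - 4*d + 4)/(d*(d + 5))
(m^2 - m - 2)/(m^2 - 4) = (m + 1)/(m + 2)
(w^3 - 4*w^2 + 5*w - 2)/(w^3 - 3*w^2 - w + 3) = (w^2 - 3*w + 2)/(w^2 - 2*w - 3)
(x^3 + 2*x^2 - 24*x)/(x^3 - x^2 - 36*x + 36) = x*(x - 4)/(x^2 - 7*x + 6)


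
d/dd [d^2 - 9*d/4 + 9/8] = 2*d - 9/4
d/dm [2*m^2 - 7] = 4*m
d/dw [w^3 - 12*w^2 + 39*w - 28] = 3*w^2 - 24*w + 39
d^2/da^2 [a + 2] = 0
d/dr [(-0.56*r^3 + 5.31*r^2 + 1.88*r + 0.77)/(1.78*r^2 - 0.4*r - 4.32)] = (-0.9968*r^4 + 0.448*r^3 + 1.7872*r^2 - 48.6196*r - 7.8136)/(3.1684*r^4 - 1.424*r^3 - 15.2192*r^2 + 3.456*r + 18.6624)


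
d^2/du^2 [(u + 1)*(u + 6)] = 2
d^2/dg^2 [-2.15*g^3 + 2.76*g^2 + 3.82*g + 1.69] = 5.52 - 12.9*g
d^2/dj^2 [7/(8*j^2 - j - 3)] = 14*(64*j^2 - 8*j - (16*j - 1)^2 - 24)/(-8*j^2 + j + 3)^3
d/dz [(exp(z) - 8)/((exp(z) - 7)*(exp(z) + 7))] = (-exp(2*z) + 16*exp(z) - 49)*exp(z)/(exp(4*z) - 98*exp(2*z) + 2401)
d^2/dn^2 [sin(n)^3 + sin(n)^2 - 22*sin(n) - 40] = -9*sin(n)^3 - 4*sin(n)^2 + 28*sin(n) + 2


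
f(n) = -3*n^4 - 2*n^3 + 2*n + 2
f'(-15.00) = 39152.00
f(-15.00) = -145153.00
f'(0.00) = 2.00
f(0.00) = 2.00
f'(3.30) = -494.58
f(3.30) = -419.05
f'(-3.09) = 298.75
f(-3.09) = -218.67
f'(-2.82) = 223.39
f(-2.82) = -148.51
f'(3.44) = -557.49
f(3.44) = -492.64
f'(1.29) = -33.74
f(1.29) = -8.02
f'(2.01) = -119.69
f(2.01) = -59.19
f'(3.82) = -754.47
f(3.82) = -740.66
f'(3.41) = -543.59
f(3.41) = -476.12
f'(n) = -12*n^3 - 6*n^2 + 2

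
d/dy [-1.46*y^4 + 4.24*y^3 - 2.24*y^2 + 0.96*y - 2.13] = -5.84*y^3 + 12.72*y^2 - 4.48*y + 0.96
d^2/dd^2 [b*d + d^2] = 2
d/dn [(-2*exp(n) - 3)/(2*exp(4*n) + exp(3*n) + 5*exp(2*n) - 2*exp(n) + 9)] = ((2*exp(n) + 3)*(8*exp(3*n) + 3*exp(2*n) + 10*exp(n) - 2) - 4*exp(4*n) - 2*exp(3*n) - 10*exp(2*n) + 4*exp(n) - 18)*exp(n)/(2*exp(4*n) + exp(3*n) + 5*exp(2*n) - 2*exp(n) + 9)^2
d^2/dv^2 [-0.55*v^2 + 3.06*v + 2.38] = -1.10000000000000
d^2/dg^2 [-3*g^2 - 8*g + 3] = -6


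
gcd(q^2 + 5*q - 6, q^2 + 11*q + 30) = q + 6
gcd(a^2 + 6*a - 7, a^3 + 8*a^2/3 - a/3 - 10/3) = a - 1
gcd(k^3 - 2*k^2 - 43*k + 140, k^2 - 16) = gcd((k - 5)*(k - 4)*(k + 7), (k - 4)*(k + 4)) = k - 4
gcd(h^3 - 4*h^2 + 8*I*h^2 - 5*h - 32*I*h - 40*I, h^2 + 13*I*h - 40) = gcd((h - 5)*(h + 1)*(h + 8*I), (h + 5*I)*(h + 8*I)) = h + 8*I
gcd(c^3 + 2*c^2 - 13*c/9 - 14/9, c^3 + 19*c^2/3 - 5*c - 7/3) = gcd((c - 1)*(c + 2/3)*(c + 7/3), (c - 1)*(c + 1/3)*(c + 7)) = c - 1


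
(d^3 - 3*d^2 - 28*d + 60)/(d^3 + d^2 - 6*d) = (d^2 - d - 30)/(d*(d + 3))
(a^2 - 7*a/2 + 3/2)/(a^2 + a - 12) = (a - 1/2)/(a + 4)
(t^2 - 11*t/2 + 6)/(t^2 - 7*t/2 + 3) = (t - 4)/(t - 2)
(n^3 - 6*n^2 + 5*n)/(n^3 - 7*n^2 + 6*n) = (n - 5)/(n - 6)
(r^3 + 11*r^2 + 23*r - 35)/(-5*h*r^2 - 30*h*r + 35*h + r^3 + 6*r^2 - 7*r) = (r + 5)/(-5*h + r)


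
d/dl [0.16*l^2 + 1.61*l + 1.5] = 0.32*l + 1.61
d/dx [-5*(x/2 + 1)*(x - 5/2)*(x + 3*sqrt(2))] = -15*x^2/2 - 15*sqrt(2)*x + 5*x/2 + 15*sqrt(2)/4 + 25/2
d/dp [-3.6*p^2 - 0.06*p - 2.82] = -7.2*p - 0.06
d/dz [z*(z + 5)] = 2*z + 5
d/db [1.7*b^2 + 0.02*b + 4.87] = 3.4*b + 0.02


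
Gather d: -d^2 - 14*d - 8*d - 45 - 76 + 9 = -d^2 - 22*d - 112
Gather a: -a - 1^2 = -a - 1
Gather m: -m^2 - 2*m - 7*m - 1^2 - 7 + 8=-m^2 - 9*m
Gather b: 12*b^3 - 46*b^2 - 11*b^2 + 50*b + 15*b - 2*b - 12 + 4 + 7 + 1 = 12*b^3 - 57*b^2 + 63*b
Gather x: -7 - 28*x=-28*x - 7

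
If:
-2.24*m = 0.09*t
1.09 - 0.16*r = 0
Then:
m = -0.0401785714285714*t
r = 6.81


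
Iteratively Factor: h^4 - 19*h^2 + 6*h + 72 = (h - 3)*(h^3 + 3*h^2 - 10*h - 24) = (h - 3)^2*(h^2 + 6*h + 8) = (h - 3)^2*(h + 2)*(h + 4)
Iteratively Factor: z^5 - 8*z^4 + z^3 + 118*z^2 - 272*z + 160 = (z - 5)*(z^4 - 3*z^3 - 14*z^2 + 48*z - 32) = (z - 5)*(z - 4)*(z^3 + z^2 - 10*z + 8) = (z - 5)*(z - 4)*(z + 4)*(z^2 - 3*z + 2) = (z - 5)*(z - 4)*(z - 2)*(z + 4)*(z - 1)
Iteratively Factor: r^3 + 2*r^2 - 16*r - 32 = (r - 4)*(r^2 + 6*r + 8) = (r - 4)*(r + 4)*(r + 2)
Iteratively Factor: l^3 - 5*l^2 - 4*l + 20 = (l - 2)*(l^2 - 3*l - 10) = (l - 5)*(l - 2)*(l + 2)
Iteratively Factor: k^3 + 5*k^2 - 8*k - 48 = (k + 4)*(k^2 + k - 12) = (k + 4)^2*(k - 3)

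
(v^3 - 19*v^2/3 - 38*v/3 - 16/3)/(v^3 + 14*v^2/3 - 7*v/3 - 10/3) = (v^2 - 7*v - 8)/(v^2 + 4*v - 5)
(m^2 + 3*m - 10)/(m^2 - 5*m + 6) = (m + 5)/(m - 3)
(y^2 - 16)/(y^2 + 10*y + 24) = (y - 4)/(y + 6)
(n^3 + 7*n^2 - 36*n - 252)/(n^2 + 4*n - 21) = (n^2 - 36)/(n - 3)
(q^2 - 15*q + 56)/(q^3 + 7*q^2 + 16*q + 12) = (q^2 - 15*q + 56)/(q^3 + 7*q^2 + 16*q + 12)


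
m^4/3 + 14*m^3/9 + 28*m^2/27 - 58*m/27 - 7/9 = (m/3 + 1)*(m - 1)*(m + 1/3)*(m + 7/3)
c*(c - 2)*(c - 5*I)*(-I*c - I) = -I*c^4 - 5*c^3 + I*c^3 + 5*c^2 + 2*I*c^2 + 10*c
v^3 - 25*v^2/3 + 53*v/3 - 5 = (v - 5)*(v - 3)*(v - 1/3)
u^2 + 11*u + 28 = (u + 4)*(u + 7)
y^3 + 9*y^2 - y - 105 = (y - 3)*(y + 5)*(y + 7)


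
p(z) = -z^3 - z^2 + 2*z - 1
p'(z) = -3*z^2 - 2*z + 2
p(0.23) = -0.61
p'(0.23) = 1.38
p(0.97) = -0.91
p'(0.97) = -2.76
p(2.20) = -12.09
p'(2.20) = -16.92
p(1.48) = -3.47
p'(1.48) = -7.53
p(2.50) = -17.88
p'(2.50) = -21.75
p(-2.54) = 3.86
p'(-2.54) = -12.27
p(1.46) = -3.32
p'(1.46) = -7.31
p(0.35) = -0.47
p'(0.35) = 0.93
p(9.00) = -793.00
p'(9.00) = -259.00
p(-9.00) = 629.00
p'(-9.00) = -223.00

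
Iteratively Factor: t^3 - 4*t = (t - 2)*(t^2 + 2*t) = t*(t - 2)*(t + 2)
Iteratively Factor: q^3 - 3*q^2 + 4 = (q + 1)*(q^2 - 4*q + 4) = (q - 2)*(q + 1)*(q - 2)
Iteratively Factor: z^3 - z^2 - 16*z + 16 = (z + 4)*(z^2 - 5*z + 4) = (z - 1)*(z + 4)*(z - 4)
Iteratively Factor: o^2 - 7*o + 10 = (o - 5)*(o - 2)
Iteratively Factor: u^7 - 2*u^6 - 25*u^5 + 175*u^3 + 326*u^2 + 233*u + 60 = (u + 1)*(u^6 - 3*u^5 - 22*u^4 + 22*u^3 + 153*u^2 + 173*u + 60) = (u + 1)^2*(u^5 - 4*u^4 - 18*u^3 + 40*u^2 + 113*u + 60) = (u + 1)^3*(u^4 - 5*u^3 - 13*u^2 + 53*u + 60) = (u + 1)^4*(u^3 - 6*u^2 - 7*u + 60) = (u - 4)*(u + 1)^4*(u^2 - 2*u - 15) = (u - 5)*(u - 4)*(u + 1)^4*(u + 3)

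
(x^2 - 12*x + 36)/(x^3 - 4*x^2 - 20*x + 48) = (x - 6)/(x^2 + 2*x - 8)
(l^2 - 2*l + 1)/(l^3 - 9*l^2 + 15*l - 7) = 1/(l - 7)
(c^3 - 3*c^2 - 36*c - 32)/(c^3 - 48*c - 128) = (c + 1)/(c + 4)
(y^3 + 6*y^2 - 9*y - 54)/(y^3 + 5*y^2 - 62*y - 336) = (y^2 - 9)/(y^2 - y - 56)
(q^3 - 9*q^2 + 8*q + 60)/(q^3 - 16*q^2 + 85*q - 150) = (q + 2)/(q - 5)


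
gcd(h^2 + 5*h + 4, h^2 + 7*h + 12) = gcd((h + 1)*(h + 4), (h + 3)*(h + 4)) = h + 4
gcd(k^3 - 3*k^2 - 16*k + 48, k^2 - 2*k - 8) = k - 4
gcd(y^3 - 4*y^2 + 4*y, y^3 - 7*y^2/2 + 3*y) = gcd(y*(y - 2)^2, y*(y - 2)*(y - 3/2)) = y^2 - 2*y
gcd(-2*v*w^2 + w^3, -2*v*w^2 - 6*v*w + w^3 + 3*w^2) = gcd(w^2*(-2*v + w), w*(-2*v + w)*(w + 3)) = 2*v*w - w^2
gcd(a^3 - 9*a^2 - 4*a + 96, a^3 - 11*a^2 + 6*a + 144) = a^2 - 5*a - 24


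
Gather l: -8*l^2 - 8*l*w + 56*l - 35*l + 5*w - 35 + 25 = -8*l^2 + l*(21 - 8*w) + 5*w - 10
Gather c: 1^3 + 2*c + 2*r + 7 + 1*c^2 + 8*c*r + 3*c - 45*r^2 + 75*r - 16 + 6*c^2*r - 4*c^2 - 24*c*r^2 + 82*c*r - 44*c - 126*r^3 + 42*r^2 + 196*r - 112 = c^2*(6*r - 3) + c*(-24*r^2 + 90*r - 39) - 126*r^3 - 3*r^2 + 273*r - 120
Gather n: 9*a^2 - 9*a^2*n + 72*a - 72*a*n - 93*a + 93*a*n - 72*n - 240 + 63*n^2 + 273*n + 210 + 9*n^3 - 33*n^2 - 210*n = 9*a^2 - 21*a + 9*n^3 + 30*n^2 + n*(-9*a^2 + 21*a - 9) - 30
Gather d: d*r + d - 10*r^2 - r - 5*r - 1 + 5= d*(r + 1) - 10*r^2 - 6*r + 4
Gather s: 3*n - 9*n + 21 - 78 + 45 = -6*n - 12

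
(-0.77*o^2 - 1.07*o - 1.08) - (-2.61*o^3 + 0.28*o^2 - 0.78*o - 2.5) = 2.61*o^3 - 1.05*o^2 - 0.29*o + 1.42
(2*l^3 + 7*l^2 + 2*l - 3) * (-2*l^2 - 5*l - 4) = -4*l^5 - 24*l^4 - 47*l^3 - 32*l^2 + 7*l + 12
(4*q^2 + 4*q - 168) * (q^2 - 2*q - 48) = 4*q^4 - 4*q^3 - 368*q^2 + 144*q + 8064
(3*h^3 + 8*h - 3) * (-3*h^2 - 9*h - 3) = -9*h^5 - 27*h^4 - 33*h^3 - 63*h^2 + 3*h + 9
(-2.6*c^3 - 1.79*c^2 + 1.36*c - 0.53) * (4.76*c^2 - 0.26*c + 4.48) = -12.376*c^5 - 7.8444*c^4 - 4.709*c^3 - 10.8956*c^2 + 6.2306*c - 2.3744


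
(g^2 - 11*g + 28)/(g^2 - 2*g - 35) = (g - 4)/(g + 5)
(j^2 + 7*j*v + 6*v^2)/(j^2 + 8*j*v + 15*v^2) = (j^2 + 7*j*v + 6*v^2)/(j^2 + 8*j*v + 15*v^2)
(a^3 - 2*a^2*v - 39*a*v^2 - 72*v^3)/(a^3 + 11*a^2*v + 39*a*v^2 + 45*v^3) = (a - 8*v)/(a + 5*v)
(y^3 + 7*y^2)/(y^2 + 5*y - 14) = y^2/(y - 2)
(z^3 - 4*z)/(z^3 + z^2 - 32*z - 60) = z*(z - 2)/(z^2 - z - 30)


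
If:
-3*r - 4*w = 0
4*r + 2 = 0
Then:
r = -1/2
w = 3/8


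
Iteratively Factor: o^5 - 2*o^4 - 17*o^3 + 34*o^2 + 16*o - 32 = (o - 1)*(o^4 - o^3 - 18*o^2 + 16*o + 32) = (o - 2)*(o - 1)*(o^3 + o^2 - 16*o - 16) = (o - 2)*(o - 1)*(o + 4)*(o^2 - 3*o - 4) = (o - 2)*(o - 1)*(o + 1)*(o + 4)*(o - 4)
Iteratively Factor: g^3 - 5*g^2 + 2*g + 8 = (g - 4)*(g^2 - g - 2) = (g - 4)*(g - 2)*(g + 1)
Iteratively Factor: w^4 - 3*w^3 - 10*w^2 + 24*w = (w - 2)*(w^3 - w^2 - 12*w) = (w - 2)*(w + 3)*(w^2 - 4*w) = (w - 4)*(w - 2)*(w + 3)*(w)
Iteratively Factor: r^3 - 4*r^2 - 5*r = (r)*(r^2 - 4*r - 5) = r*(r + 1)*(r - 5)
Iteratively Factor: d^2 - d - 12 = (d - 4)*(d + 3)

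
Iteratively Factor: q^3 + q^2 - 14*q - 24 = (q + 2)*(q^2 - q - 12) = (q + 2)*(q + 3)*(q - 4)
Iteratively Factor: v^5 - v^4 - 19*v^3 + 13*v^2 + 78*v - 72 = (v + 3)*(v^4 - 4*v^3 - 7*v^2 + 34*v - 24) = (v - 4)*(v + 3)*(v^3 - 7*v + 6) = (v - 4)*(v - 1)*(v + 3)*(v^2 + v - 6) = (v - 4)*(v - 1)*(v + 3)^2*(v - 2)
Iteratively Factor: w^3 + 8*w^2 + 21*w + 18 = (w + 2)*(w^2 + 6*w + 9) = (w + 2)*(w + 3)*(w + 3)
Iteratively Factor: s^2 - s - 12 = (s - 4)*(s + 3)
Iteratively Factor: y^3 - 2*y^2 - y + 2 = (y + 1)*(y^2 - 3*y + 2) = (y - 2)*(y + 1)*(y - 1)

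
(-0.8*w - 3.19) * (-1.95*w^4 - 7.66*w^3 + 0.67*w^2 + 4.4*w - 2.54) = 1.56*w^5 + 12.3485*w^4 + 23.8994*w^3 - 5.6573*w^2 - 12.004*w + 8.1026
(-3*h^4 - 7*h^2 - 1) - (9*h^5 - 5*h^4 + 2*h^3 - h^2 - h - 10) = -9*h^5 + 2*h^4 - 2*h^3 - 6*h^2 + h + 9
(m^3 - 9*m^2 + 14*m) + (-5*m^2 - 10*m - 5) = m^3 - 14*m^2 + 4*m - 5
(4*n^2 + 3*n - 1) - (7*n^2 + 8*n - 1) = -3*n^2 - 5*n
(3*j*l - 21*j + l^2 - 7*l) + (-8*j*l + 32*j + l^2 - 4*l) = -5*j*l + 11*j + 2*l^2 - 11*l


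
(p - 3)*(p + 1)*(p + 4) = p^3 + 2*p^2 - 11*p - 12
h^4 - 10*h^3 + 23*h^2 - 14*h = h*(h - 7)*(h - 2)*(h - 1)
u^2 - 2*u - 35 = (u - 7)*(u + 5)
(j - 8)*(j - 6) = j^2 - 14*j + 48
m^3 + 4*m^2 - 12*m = m*(m - 2)*(m + 6)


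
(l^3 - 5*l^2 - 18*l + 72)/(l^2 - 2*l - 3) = (l^2 - 2*l - 24)/(l + 1)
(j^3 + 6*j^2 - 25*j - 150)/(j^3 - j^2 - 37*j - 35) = (j^2 + j - 30)/(j^2 - 6*j - 7)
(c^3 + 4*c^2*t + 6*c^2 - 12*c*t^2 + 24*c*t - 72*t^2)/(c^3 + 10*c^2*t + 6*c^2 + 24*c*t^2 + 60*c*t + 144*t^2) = (c - 2*t)/(c + 4*t)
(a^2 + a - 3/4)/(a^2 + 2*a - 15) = (a^2 + a - 3/4)/(a^2 + 2*a - 15)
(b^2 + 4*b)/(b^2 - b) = (b + 4)/(b - 1)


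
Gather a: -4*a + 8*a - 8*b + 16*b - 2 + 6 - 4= 4*a + 8*b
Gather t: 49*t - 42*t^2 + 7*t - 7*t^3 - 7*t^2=-7*t^3 - 49*t^2 + 56*t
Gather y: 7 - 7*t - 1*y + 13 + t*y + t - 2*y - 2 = -6*t + y*(t - 3) + 18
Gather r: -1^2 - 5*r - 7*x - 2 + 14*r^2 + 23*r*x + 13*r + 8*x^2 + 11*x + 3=14*r^2 + r*(23*x + 8) + 8*x^2 + 4*x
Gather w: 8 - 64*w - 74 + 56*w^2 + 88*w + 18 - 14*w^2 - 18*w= 42*w^2 + 6*w - 48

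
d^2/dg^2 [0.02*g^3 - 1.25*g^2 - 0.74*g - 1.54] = 0.12*g - 2.5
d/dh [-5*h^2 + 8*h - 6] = 8 - 10*h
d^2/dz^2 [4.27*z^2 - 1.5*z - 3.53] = 8.54000000000000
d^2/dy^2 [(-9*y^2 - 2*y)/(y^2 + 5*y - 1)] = 2*(43*y^3 - 27*y^2 - 6*y - 19)/(y^6 + 15*y^5 + 72*y^4 + 95*y^3 - 72*y^2 + 15*y - 1)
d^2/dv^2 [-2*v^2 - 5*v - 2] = -4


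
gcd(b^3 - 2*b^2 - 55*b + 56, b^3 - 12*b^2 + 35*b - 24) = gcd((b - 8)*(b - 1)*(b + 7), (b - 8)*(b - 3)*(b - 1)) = b^2 - 9*b + 8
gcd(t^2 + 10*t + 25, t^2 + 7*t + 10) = t + 5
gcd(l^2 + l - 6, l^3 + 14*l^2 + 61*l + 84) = l + 3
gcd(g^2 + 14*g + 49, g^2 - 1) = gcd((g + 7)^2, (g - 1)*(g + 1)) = 1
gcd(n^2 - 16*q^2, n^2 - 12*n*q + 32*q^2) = -n + 4*q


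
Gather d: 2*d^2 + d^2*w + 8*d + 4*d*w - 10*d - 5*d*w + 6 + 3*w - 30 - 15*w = d^2*(w + 2) + d*(-w - 2) - 12*w - 24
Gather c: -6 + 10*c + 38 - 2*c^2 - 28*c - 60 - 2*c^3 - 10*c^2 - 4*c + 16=-2*c^3 - 12*c^2 - 22*c - 12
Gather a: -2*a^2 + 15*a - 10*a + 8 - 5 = -2*a^2 + 5*a + 3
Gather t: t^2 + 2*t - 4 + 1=t^2 + 2*t - 3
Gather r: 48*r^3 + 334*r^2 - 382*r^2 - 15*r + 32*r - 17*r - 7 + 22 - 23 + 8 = 48*r^3 - 48*r^2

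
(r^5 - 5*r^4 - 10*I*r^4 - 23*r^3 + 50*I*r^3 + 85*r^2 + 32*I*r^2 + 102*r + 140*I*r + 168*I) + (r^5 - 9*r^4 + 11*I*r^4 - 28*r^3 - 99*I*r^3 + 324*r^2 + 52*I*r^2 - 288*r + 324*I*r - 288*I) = 2*r^5 - 14*r^4 + I*r^4 - 51*r^3 - 49*I*r^3 + 409*r^2 + 84*I*r^2 - 186*r + 464*I*r - 120*I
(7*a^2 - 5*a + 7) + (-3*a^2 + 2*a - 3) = 4*a^2 - 3*a + 4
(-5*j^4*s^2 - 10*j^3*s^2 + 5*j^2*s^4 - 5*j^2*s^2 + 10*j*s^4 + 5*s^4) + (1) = -5*j^4*s^2 - 10*j^3*s^2 + 5*j^2*s^4 - 5*j^2*s^2 + 10*j*s^4 + 5*s^4 + 1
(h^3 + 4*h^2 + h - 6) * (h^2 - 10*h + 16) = h^5 - 6*h^4 - 23*h^3 + 48*h^2 + 76*h - 96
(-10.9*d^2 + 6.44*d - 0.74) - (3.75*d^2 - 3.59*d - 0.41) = -14.65*d^2 + 10.03*d - 0.33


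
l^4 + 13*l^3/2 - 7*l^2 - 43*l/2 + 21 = (l - 3/2)*(l - 1)*(l + 2)*(l + 7)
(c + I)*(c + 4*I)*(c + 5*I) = c^3 + 10*I*c^2 - 29*c - 20*I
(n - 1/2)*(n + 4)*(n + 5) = n^3 + 17*n^2/2 + 31*n/2 - 10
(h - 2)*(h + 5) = h^2 + 3*h - 10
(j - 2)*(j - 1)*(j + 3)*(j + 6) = j^4 + 6*j^3 - 7*j^2 - 36*j + 36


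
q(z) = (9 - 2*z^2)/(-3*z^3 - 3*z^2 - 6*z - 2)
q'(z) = -4*z/(-3*z^3 - 3*z^2 - 6*z - 2) + (9 - 2*z^2)*(9*z^2 + 6*z + 6)/(-3*z^3 - 3*z^2 - 6*z - 2)^2 = (-6*z^4 + 93*z^2 + 62*z + 54)/(9*z^6 + 18*z^5 + 45*z^4 + 48*z^3 + 48*z^2 + 24*z + 4)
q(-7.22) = -0.09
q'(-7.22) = -0.01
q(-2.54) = -0.09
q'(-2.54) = 0.13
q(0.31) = -2.08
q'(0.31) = 4.57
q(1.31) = -0.26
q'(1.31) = 0.59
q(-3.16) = -0.13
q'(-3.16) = 0.03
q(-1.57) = 0.35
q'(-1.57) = 1.10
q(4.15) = 0.09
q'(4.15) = 0.00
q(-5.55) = -0.12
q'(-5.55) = -0.02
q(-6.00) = -0.11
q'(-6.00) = -0.01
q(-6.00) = -0.11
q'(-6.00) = -0.01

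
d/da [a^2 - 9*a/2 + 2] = 2*a - 9/2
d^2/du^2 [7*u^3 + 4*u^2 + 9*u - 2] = 42*u + 8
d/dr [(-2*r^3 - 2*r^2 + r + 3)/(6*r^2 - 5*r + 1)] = 2*(-6*r^4 + 10*r^3 - r^2 - 20*r + 8)/(36*r^4 - 60*r^3 + 37*r^2 - 10*r + 1)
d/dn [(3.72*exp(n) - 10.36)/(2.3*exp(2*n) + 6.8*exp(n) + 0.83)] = (-8.556*exp(2*n) + 47.656*exp(n) + 73.5356)*exp(n)/(5.29*exp(4*n) + 31.28*exp(3*n) + 50.058*exp(2*n) + 11.288*exp(n) + 0.6889)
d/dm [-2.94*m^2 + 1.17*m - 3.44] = 1.17 - 5.88*m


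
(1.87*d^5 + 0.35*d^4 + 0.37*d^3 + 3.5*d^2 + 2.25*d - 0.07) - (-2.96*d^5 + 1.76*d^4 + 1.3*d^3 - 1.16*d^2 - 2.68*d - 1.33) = 4.83*d^5 - 1.41*d^4 - 0.93*d^3 + 4.66*d^2 + 4.93*d + 1.26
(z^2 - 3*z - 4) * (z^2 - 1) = z^4 - 3*z^3 - 5*z^2 + 3*z + 4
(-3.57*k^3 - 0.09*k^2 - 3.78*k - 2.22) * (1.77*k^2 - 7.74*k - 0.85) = -6.3189*k^5 + 27.4725*k^4 - 2.9595*k^3 + 25.4043*k^2 + 20.3958*k + 1.887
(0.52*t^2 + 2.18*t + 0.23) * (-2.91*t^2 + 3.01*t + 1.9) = -1.5132*t^4 - 4.7786*t^3 + 6.8805*t^2 + 4.8343*t + 0.437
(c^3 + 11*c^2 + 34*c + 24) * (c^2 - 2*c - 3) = c^5 + 9*c^4 + 9*c^3 - 77*c^2 - 150*c - 72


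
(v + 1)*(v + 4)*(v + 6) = v^3 + 11*v^2 + 34*v + 24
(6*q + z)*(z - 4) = 6*q*z - 24*q + z^2 - 4*z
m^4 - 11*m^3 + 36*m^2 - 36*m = m*(m - 6)*(m - 3)*(m - 2)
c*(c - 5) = c^2 - 5*c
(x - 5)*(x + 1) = x^2 - 4*x - 5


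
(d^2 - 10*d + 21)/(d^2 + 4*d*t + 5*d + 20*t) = (d^2 - 10*d + 21)/(d^2 + 4*d*t + 5*d + 20*t)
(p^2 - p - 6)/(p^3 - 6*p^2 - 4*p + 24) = (p - 3)/(p^2 - 8*p + 12)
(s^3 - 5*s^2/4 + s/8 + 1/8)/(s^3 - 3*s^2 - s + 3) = (s^2 - s/4 - 1/8)/(s^2 - 2*s - 3)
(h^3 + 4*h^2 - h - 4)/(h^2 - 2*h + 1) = (h^2 + 5*h + 4)/(h - 1)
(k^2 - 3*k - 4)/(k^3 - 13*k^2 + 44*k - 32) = (k + 1)/(k^2 - 9*k + 8)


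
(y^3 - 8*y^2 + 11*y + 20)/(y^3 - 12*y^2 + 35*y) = (y^2 - 3*y - 4)/(y*(y - 7))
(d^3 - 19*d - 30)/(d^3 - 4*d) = (d^2 - 2*d - 15)/(d*(d - 2))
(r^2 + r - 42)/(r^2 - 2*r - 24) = (r + 7)/(r + 4)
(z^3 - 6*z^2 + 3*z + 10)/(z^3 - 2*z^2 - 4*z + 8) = (z^2 - 4*z - 5)/(z^2 - 4)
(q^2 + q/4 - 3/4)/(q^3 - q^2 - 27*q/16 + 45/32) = 8*(q + 1)/(8*q^2 - 2*q - 15)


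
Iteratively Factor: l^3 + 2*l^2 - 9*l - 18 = (l - 3)*(l^2 + 5*l + 6) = (l - 3)*(l + 3)*(l + 2)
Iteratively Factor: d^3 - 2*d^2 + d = (d - 1)*(d^2 - d) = d*(d - 1)*(d - 1)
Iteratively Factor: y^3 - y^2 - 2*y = (y)*(y^2 - y - 2) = y*(y + 1)*(y - 2)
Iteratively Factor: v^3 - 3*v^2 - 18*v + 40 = (v - 5)*(v^2 + 2*v - 8) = (v - 5)*(v + 4)*(v - 2)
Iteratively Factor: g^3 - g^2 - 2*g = (g)*(g^2 - g - 2) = g*(g - 2)*(g + 1)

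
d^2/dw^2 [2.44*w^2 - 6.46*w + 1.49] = 4.88000000000000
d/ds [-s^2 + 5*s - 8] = 5 - 2*s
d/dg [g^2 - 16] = 2*g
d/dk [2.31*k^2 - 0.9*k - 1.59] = 4.62*k - 0.9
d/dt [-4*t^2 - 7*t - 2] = -8*t - 7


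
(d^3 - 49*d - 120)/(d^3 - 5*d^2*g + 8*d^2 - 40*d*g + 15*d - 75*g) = (d - 8)/(d - 5*g)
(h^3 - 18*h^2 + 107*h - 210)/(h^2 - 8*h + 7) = (h^2 - 11*h + 30)/(h - 1)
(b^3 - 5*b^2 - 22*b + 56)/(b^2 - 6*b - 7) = (b^2 + 2*b - 8)/(b + 1)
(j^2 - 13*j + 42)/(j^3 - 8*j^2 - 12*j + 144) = (j - 7)/(j^2 - 2*j - 24)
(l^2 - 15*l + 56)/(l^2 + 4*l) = (l^2 - 15*l + 56)/(l*(l + 4))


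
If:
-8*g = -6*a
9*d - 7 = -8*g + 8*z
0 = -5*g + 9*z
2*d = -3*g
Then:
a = -168/179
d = 189/179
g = -126/179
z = -70/179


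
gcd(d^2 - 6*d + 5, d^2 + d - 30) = d - 5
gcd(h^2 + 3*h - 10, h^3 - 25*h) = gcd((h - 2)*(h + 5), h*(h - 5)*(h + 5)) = h + 5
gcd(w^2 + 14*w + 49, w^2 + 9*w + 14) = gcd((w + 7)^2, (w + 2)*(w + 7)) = w + 7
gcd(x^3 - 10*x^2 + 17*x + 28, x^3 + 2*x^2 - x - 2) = x + 1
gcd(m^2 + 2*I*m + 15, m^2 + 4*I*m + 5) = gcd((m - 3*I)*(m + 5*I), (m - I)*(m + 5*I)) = m + 5*I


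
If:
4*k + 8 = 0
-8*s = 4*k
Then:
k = -2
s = 1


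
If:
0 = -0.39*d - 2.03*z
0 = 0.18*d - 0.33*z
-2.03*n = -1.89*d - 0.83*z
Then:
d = 0.00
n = 0.00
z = 0.00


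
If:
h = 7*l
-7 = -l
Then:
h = 49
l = 7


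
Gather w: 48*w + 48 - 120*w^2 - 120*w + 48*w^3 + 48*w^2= 48*w^3 - 72*w^2 - 72*w + 48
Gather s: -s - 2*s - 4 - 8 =-3*s - 12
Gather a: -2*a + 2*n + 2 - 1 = -2*a + 2*n + 1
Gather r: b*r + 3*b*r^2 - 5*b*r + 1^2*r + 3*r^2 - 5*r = r^2*(3*b + 3) + r*(-4*b - 4)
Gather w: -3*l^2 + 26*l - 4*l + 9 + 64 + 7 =-3*l^2 + 22*l + 80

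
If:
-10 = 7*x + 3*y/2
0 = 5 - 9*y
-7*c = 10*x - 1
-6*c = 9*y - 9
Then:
No Solution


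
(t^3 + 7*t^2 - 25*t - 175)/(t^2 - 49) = (t^2 - 25)/(t - 7)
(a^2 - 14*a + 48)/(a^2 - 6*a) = (a - 8)/a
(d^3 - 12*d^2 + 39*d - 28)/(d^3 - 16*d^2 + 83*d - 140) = (d - 1)/(d - 5)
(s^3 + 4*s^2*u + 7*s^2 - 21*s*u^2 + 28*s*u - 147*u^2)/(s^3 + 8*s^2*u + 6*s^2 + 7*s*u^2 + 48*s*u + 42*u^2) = (s^2 - 3*s*u + 7*s - 21*u)/(s^2 + s*u + 6*s + 6*u)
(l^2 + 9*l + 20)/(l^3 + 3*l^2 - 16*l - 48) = (l + 5)/(l^2 - l - 12)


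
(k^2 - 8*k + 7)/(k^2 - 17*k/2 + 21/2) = 2*(k - 1)/(2*k - 3)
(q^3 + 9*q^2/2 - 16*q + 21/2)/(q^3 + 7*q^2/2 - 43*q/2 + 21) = (q - 1)/(q - 2)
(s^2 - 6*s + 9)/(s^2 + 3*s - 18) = (s - 3)/(s + 6)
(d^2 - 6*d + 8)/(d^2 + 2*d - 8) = (d - 4)/(d + 4)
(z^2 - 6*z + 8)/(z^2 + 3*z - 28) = (z - 2)/(z + 7)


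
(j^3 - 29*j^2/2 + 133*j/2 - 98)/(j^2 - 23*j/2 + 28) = (j^2 - 11*j + 28)/(j - 8)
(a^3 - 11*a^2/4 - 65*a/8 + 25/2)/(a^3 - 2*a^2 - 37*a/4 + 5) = (4*a - 5)/(2*(2*a - 1))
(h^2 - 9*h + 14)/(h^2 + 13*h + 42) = (h^2 - 9*h + 14)/(h^2 + 13*h + 42)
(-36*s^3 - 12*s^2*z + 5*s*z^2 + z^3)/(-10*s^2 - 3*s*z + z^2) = (-18*s^2 + 3*s*z + z^2)/(-5*s + z)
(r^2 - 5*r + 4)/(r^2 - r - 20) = (-r^2 + 5*r - 4)/(-r^2 + r + 20)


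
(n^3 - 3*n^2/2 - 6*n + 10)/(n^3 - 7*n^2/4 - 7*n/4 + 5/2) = 2*(2*n^2 + n - 10)/(4*n^2 + n - 5)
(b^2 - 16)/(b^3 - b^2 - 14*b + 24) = (b - 4)/(b^2 - 5*b + 6)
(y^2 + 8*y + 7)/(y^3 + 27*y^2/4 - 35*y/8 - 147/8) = 8*(y + 1)/(8*y^2 - 2*y - 21)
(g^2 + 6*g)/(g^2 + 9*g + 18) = g/(g + 3)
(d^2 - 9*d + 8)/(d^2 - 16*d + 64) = (d - 1)/(d - 8)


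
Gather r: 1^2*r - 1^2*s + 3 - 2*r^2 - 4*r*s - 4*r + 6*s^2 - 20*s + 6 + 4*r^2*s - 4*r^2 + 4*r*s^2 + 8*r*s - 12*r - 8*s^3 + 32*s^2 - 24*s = r^2*(4*s - 6) + r*(4*s^2 + 4*s - 15) - 8*s^3 + 38*s^2 - 45*s + 9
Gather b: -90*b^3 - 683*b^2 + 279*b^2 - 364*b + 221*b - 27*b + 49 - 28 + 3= -90*b^3 - 404*b^2 - 170*b + 24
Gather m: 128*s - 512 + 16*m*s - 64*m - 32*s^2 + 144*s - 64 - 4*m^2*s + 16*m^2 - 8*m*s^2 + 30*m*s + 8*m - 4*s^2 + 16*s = m^2*(16 - 4*s) + m*(-8*s^2 + 46*s - 56) - 36*s^2 + 288*s - 576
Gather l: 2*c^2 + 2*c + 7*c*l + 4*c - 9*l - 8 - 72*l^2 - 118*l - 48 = 2*c^2 + 6*c - 72*l^2 + l*(7*c - 127) - 56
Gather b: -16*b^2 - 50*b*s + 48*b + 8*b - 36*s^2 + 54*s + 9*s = -16*b^2 + b*(56 - 50*s) - 36*s^2 + 63*s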